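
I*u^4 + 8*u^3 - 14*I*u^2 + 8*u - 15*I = (u - 5*I)*(u - 3*I)*(u + I)*(I*u + 1)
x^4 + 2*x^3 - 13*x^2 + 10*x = x*(x - 2)*(x - 1)*(x + 5)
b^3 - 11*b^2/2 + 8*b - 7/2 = (b - 7/2)*(b - 1)^2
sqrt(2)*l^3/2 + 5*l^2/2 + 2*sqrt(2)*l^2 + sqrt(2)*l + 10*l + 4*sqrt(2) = (l + 4)*(l + 2*sqrt(2))*(sqrt(2)*l/2 + 1/2)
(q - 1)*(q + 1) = q^2 - 1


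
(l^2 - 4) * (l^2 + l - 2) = l^4 + l^3 - 6*l^2 - 4*l + 8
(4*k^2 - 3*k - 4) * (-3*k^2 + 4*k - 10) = -12*k^4 + 25*k^3 - 40*k^2 + 14*k + 40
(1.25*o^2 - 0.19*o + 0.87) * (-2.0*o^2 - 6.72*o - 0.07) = -2.5*o^4 - 8.02*o^3 - 0.5507*o^2 - 5.8331*o - 0.0609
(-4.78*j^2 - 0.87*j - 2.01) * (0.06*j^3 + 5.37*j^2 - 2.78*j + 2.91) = -0.2868*j^5 - 25.7208*j^4 + 8.4959*j^3 - 22.2849*j^2 + 3.0561*j - 5.8491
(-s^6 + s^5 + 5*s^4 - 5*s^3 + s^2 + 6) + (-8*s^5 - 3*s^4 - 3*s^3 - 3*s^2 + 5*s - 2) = -s^6 - 7*s^5 + 2*s^4 - 8*s^3 - 2*s^2 + 5*s + 4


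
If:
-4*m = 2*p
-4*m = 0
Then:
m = 0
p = 0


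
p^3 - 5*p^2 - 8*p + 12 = (p - 6)*(p - 1)*(p + 2)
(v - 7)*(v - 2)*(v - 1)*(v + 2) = v^4 - 8*v^3 + 3*v^2 + 32*v - 28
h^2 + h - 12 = (h - 3)*(h + 4)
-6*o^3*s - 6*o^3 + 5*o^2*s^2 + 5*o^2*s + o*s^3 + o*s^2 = (-o + s)*(6*o + s)*(o*s + o)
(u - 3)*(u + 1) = u^2 - 2*u - 3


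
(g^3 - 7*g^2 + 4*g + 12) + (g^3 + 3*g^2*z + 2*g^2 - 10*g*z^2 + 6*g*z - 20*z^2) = 2*g^3 + 3*g^2*z - 5*g^2 - 10*g*z^2 + 6*g*z + 4*g - 20*z^2 + 12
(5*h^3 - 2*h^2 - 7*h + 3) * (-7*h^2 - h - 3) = -35*h^5 + 9*h^4 + 36*h^3 - 8*h^2 + 18*h - 9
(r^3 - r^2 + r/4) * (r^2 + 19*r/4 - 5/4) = r^5 + 15*r^4/4 - 23*r^3/4 + 39*r^2/16 - 5*r/16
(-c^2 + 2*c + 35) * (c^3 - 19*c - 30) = -c^5 + 2*c^4 + 54*c^3 - 8*c^2 - 725*c - 1050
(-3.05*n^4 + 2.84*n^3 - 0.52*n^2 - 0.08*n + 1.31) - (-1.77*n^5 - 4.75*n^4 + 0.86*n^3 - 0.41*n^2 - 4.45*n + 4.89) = 1.77*n^5 + 1.7*n^4 + 1.98*n^3 - 0.11*n^2 + 4.37*n - 3.58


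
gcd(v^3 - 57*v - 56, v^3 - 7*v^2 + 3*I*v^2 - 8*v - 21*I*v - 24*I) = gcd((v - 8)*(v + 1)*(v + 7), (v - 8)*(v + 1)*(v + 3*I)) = v^2 - 7*v - 8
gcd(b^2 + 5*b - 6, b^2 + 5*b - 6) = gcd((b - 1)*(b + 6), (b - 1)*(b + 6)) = b^2 + 5*b - 6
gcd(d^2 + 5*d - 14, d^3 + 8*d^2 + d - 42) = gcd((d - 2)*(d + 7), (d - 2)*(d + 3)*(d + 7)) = d^2 + 5*d - 14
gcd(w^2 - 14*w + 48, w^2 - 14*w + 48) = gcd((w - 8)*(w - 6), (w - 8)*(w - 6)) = w^2 - 14*w + 48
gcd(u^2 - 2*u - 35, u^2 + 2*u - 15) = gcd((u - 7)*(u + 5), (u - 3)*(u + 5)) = u + 5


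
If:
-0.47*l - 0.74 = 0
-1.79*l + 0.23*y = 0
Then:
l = -1.57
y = -12.25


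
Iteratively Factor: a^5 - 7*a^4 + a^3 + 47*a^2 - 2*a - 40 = (a + 1)*(a^4 - 8*a^3 + 9*a^2 + 38*a - 40) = (a - 4)*(a + 1)*(a^3 - 4*a^2 - 7*a + 10) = (a - 4)*(a + 1)*(a + 2)*(a^2 - 6*a + 5) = (a - 5)*(a - 4)*(a + 1)*(a + 2)*(a - 1)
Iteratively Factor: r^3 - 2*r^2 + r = (r - 1)*(r^2 - r) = (r - 1)^2*(r)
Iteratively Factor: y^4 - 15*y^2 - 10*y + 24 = (y - 1)*(y^3 + y^2 - 14*y - 24) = (y - 1)*(y + 2)*(y^2 - y - 12) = (y - 1)*(y + 2)*(y + 3)*(y - 4)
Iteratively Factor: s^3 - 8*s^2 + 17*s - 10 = (s - 1)*(s^2 - 7*s + 10) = (s - 5)*(s - 1)*(s - 2)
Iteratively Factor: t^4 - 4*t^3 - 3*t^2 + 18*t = (t - 3)*(t^3 - t^2 - 6*t) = t*(t - 3)*(t^2 - t - 6) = t*(t - 3)*(t + 2)*(t - 3)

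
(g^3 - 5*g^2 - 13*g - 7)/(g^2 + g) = g - 6 - 7/g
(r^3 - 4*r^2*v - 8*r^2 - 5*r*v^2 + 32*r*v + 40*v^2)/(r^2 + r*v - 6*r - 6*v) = (r^2 - 5*r*v - 8*r + 40*v)/(r - 6)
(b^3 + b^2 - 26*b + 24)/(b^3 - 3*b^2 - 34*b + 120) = (b - 1)/(b - 5)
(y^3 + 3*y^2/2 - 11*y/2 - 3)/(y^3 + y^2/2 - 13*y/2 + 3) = (2*y + 1)/(2*y - 1)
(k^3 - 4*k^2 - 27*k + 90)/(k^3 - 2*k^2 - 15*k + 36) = (k^2 - k - 30)/(k^2 + k - 12)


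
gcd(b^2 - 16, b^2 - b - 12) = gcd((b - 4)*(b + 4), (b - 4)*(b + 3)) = b - 4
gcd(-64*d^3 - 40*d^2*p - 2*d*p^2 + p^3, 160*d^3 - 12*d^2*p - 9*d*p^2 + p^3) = -32*d^2 - 4*d*p + p^2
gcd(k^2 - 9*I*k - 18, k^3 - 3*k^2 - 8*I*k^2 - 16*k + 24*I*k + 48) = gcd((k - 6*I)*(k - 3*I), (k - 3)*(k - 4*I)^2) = 1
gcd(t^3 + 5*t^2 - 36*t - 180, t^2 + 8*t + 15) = t + 5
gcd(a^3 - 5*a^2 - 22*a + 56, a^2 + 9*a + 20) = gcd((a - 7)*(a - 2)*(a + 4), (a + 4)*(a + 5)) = a + 4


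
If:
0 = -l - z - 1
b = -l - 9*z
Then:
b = 1 - 8*z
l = -z - 1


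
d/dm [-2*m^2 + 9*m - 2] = 9 - 4*m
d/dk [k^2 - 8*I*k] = 2*k - 8*I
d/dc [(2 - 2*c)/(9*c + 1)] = -20/(9*c + 1)^2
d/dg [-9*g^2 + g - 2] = 1 - 18*g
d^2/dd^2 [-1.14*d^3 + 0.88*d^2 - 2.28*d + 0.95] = 1.76 - 6.84*d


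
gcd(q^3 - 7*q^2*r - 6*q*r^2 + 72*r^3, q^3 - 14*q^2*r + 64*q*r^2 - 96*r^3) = q^2 - 10*q*r + 24*r^2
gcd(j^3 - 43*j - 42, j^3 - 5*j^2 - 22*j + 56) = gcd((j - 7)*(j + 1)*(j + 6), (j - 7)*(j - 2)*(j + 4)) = j - 7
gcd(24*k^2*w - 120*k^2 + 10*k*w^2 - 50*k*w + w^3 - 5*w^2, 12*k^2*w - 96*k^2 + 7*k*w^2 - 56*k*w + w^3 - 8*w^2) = 4*k + w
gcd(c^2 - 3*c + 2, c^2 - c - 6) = 1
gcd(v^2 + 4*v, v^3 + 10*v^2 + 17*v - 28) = v + 4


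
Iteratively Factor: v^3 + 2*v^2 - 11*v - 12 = (v - 3)*(v^2 + 5*v + 4) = (v - 3)*(v + 4)*(v + 1)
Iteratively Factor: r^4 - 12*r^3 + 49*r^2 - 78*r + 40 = (r - 2)*(r^3 - 10*r^2 + 29*r - 20) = (r - 2)*(r - 1)*(r^2 - 9*r + 20) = (r - 5)*(r - 2)*(r - 1)*(r - 4)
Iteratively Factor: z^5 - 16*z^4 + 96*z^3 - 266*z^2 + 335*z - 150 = (z - 5)*(z^4 - 11*z^3 + 41*z^2 - 61*z + 30) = (z - 5)*(z - 1)*(z^3 - 10*z^2 + 31*z - 30) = (z - 5)^2*(z - 1)*(z^2 - 5*z + 6) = (z - 5)^2*(z - 2)*(z - 1)*(z - 3)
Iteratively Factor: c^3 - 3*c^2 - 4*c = (c + 1)*(c^2 - 4*c) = c*(c + 1)*(c - 4)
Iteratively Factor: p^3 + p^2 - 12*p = (p - 3)*(p^2 + 4*p) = p*(p - 3)*(p + 4)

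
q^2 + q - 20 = (q - 4)*(q + 5)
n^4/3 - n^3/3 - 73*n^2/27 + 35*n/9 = n*(n/3 + 1)*(n - 7/3)*(n - 5/3)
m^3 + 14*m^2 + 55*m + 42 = (m + 1)*(m + 6)*(m + 7)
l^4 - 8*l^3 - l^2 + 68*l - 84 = (l - 7)*(l - 2)^2*(l + 3)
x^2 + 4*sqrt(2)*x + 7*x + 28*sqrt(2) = (x + 7)*(x + 4*sqrt(2))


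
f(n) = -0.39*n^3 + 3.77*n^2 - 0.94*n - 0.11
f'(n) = -1.17*n^2 + 7.54*n - 0.94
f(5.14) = 41.70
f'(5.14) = 6.90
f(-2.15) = 23.21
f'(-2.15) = -22.56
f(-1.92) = 18.35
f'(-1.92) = -19.73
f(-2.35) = 27.98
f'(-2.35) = -25.12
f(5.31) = 42.81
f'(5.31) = 6.11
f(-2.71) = 37.89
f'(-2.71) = -29.97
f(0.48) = 0.26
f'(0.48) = 2.41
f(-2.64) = 35.82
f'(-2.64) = -29.00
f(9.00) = 12.49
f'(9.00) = -27.85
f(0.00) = -0.11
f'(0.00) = -0.94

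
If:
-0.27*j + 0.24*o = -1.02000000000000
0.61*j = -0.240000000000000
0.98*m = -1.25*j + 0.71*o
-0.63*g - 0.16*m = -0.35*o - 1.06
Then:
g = -0.19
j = -0.39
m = -2.90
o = -4.69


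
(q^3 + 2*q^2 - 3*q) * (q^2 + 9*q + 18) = q^5 + 11*q^4 + 33*q^3 + 9*q^2 - 54*q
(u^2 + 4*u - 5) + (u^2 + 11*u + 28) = 2*u^2 + 15*u + 23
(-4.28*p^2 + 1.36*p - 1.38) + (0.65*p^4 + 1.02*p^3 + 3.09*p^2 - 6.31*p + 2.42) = 0.65*p^4 + 1.02*p^3 - 1.19*p^2 - 4.95*p + 1.04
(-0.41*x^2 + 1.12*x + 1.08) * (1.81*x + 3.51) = -0.7421*x^3 + 0.5881*x^2 + 5.886*x + 3.7908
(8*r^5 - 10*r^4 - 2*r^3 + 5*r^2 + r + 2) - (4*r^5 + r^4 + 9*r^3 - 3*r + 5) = 4*r^5 - 11*r^4 - 11*r^3 + 5*r^2 + 4*r - 3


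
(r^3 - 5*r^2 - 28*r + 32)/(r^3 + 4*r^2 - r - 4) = (r - 8)/(r + 1)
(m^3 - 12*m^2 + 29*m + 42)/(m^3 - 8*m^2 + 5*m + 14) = (m - 6)/(m - 2)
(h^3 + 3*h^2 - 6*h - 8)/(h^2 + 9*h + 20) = (h^2 - h - 2)/(h + 5)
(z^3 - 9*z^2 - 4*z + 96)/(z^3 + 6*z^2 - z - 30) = (z^2 - 12*z + 32)/(z^2 + 3*z - 10)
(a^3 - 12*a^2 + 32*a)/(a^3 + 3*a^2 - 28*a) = (a - 8)/(a + 7)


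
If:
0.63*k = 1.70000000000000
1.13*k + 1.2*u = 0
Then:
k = 2.70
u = -2.54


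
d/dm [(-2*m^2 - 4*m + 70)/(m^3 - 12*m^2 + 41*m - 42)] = 2*(m^4 + 4*m^3 - 170*m^2 + 924*m - 1351)/(m^6 - 24*m^5 + 226*m^4 - 1068*m^3 + 2689*m^2 - 3444*m + 1764)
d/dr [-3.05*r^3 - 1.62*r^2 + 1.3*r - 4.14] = -9.15*r^2 - 3.24*r + 1.3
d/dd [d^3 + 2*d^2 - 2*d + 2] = 3*d^2 + 4*d - 2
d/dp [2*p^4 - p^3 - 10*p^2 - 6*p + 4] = 8*p^3 - 3*p^2 - 20*p - 6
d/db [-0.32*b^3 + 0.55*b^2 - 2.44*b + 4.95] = -0.96*b^2 + 1.1*b - 2.44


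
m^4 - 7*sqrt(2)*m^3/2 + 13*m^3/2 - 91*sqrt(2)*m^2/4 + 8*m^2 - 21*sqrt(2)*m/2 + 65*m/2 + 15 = (m + 1/2)*(m + 6)*(m - 5*sqrt(2)/2)*(m - sqrt(2))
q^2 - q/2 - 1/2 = (q - 1)*(q + 1/2)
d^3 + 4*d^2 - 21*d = d*(d - 3)*(d + 7)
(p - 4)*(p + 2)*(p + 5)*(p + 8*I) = p^4 + 3*p^3 + 8*I*p^3 - 18*p^2 + 24*I*p^2 - 40*p - 144*I*p - 320*I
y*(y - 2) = y^2 - 2*y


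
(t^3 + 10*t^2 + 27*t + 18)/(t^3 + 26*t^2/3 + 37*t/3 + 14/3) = 3*(t^2 + 9*t + 18)/(3*t^2 + 23*t + 14)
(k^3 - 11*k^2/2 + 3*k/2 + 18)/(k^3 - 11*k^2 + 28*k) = (2*k^2 - 3*k - 9)/(2*k*(k - 7))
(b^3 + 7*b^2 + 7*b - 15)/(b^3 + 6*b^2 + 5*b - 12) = (b + 5)/(b + 4)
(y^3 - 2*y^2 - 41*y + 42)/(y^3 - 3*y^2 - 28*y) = (y^2 + 5*y - 6)/(y*(y + 4))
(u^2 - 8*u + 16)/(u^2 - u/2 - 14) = 2*(u - 4)/(2*u + 7)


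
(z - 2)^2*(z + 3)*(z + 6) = z^4 + 5*z^3 - 14*z^2 - 36*z + 72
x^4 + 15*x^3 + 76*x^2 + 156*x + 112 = (x + 2)^2*(x + 4)*(x + 7)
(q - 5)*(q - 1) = q^2 - 6*q + 5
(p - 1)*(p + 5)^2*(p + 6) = p^4 + 15*p^3 + 69*p^2 + 65*p - 150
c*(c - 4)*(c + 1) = c^3 - 3*c^2 - 4*c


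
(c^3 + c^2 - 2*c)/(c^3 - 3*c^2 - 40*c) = (-c^2 - c + 2)/(-c^2 + 3*c + 40)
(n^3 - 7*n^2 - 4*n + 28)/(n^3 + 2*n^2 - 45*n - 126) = (n^2 - 4)/(n^2 + 9*n + 18)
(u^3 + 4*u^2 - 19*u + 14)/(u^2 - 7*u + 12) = (u^3 + 4*u^2 - 19*u + 14)/(u^2 - 7*u + 12)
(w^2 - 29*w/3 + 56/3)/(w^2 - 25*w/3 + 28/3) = (3*w - 8)/(3*w - 4)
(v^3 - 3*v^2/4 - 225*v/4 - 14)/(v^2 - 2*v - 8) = (-4*v^3 + 3*v^2 + 225*v + 56)/(4*(-v^2 + 2*v + 8))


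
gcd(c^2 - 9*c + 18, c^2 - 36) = c - 6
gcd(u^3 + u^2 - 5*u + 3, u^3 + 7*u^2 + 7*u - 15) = u^2 + 2*u - 3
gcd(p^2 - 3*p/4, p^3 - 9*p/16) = p^2 - 3*p/4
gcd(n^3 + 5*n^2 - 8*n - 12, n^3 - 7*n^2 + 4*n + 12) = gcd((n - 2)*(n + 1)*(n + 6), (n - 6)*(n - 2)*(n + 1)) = n^2 - n - 2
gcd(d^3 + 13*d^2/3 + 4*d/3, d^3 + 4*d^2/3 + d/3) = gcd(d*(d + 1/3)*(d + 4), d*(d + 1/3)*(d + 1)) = d^2 + d/3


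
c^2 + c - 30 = (c - 5)*(c + 6)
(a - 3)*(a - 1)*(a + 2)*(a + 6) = a^4 + 4*a^3 - 17*a^2 - 24*a + 36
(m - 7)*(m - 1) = m^2 - 8*m + 7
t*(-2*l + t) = -2*l*t + t^2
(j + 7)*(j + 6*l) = j^2 + 6*j*l + 7*j + 42*l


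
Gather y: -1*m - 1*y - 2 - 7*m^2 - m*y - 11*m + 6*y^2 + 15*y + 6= -7*m^2 - 12*m + 6*y^2 + y*(14 - m) + 4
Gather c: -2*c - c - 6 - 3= -3*c - 9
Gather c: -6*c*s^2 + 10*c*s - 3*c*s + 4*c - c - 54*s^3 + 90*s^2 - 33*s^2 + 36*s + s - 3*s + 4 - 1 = c*(-6*s^2 + 7*s + 3) - 54*s^3 + 57*s^2 + 34*s + 3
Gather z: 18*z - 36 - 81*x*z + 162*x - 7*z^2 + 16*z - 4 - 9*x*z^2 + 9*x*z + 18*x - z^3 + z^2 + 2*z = 180*x - z^3 + z^2*(-9*x - 6) + z*(36 - 72*x) - 40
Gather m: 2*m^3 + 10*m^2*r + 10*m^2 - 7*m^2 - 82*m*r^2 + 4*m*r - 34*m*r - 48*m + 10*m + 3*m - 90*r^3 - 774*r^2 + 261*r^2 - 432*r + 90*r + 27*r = 2*m^3 + m^2*(10*r + 3) + m*(-82*r^2 - 30*r - 35) - 90*r^3 - 513*r^2 - 315*r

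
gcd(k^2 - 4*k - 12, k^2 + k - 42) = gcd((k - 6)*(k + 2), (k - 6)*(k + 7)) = k - 6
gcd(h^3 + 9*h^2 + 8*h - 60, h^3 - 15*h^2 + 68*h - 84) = h - 2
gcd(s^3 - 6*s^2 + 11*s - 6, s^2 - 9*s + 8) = s - 1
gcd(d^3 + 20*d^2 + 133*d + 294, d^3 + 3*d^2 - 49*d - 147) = d + 7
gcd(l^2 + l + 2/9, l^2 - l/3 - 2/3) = l + 2/3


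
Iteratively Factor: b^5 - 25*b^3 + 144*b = (b)*(b^4 - 25*b^2 + 144) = b*(b - 4)*(b^3 + 4*b^2 - 9*b - 36) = b*(b - 4)*(b + 4)*(b^2 - 9) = b*(b - 4)*(b - 3)*(b + 4)*(b + 3)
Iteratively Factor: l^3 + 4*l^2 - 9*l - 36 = (l - 3)*(l^2 + 7*l + 12) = (l - 3)*(l + 4)*(l + 3)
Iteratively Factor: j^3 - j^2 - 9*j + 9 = (j - 3)*(j^2 + 2*j - 3) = (j - 3)*(j - 1)*(j + 3)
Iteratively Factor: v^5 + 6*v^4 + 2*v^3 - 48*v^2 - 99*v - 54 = (v + 1)*(v^4 + 5*v^3 - 3*v^2 - 45*v - 54) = (v + 1)*(v + 2)*(v^3 + 3*v^2 - 9*v - 27) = (v + 1)*(v + 2)*(v + 3)*(v^2 - 9) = (v + 1)*(v + 2)*(v + 3)^2*(v - 3)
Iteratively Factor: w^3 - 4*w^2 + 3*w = (w - 3)*(w^2 - w) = w*(w - 3)*(w - 1)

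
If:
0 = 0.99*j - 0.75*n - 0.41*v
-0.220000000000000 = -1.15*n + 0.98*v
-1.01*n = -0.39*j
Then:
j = -0.18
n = -0.07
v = -0.31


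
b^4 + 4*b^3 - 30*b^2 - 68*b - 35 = (b - 5)*(b + 1)^2*(b + 7)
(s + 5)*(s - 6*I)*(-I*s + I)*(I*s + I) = s^4 + 5*s^3 - 6*I*s^3 - s^2 - 30*I*s^2 - 5*s + 6*I*s + 30*I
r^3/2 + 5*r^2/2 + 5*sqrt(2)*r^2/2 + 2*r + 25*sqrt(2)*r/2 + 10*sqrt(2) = (r/2 + 1/2)*(r + 4)*(r + 5*sqrt(2))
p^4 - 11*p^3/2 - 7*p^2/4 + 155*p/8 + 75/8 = (p - 5)*(p - 5/2)*(p + 1/2)*(p + 3/2)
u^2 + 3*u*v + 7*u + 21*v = (u + 7)*(u + 3*v)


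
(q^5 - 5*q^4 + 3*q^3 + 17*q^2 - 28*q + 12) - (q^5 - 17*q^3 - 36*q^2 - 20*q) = -5*q^4 + 20*q^3 + 53*q^2 - 8*q + 12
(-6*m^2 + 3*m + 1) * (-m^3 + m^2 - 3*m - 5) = 6*m^5 - 9*m^4 + 20*m^3 + 22*m^2 - 18*m - 5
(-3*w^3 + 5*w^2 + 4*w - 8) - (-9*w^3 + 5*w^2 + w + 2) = 6*w^3 + 3*w - 10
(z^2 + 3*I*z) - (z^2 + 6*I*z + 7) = -3*I*z - 7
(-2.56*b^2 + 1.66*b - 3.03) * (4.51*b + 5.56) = -11.5456*b^3 - 6.747*b^2 - 4.4357*b - 16.8468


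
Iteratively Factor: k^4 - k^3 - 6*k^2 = (k + 2)*(k^3 - 3*k^2) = (k - 3)*(k + 2)*(k^2) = k*(k - 3)*(k + 2)*(k)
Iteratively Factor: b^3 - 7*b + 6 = (b - 2)*(b^2 + 2*b - 3) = (b - 2)*(b + 3)*(b - 1)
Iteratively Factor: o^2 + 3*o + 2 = (o + 1)*(o + 2)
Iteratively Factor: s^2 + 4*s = (s + 4)*(s)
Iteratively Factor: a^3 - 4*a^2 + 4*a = (a - 2)*(a^2 - 2*a) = a*(a - 2)*(a - 2)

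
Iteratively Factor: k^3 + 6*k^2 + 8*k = (k + 4)*(k^2 + 2*k) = (k + 2)*(k + 4)*(k)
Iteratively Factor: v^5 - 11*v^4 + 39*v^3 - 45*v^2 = (v - 5)*(v^4 - 6*v^3 + 9*v^2) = (v - 5)*(v - 3)*(v^3 - 3*v^2) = v*(v - 5)*(v - 3)*(v^2 - 3*v) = v*(v - 5)*(v - 3)^2*(v)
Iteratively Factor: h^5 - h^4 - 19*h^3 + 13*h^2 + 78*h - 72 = (h - 1)*(h^4 - 19*h^2 - 6*h + 72) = (h - 4)*(h - 1)*(h^3 + 4*h^2 - 3*h - 18) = (h - 4)*(h - 1)*(h + 3)*(h^2 + h - 6) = (h - 4)*(h - 1)*(h + 3)^2*(h - 2)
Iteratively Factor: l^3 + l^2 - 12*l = (l - 3)*(l^2 + 4*l) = l*(l - 3)*(l + 4)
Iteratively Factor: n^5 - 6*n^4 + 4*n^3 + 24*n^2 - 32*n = (n - 2)*(n^4 - 4*n^3 - 4*n^2 + 16*n) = (n - 4)*(n - 2)*(n^3 - 4*n) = n*(n - 4)*(n - 2)*(n^2 - 4) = n*(n - 4)*(n - 2)^2*(n + 2)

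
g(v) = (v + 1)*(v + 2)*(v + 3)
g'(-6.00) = 47.00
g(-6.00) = -60.00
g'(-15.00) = 506.00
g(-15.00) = -2184.00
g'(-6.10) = 49.43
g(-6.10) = -64.82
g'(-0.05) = 10.41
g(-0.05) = 5.46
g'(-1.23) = 0.78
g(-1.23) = -0.31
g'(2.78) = 67.55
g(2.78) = 104.44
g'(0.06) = 11.73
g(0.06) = 6.68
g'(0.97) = 25.46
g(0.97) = 23.23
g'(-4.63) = 19.75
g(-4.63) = -15.56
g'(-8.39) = 121.50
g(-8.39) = -254.53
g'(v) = (v + 1)*(v + 2) + (v + 1)*(v + 3) + (v + 2)*(v + 3)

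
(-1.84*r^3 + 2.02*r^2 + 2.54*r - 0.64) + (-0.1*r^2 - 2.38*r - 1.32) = -1.84*r^3 + 1.92*r^2 + 0.16*r - 1.96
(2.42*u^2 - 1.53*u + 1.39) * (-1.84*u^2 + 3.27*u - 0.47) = -4.4528*u^4 + 10.7286*u^3 - 8.6981*u^2 + 5.2644*u - 0.6533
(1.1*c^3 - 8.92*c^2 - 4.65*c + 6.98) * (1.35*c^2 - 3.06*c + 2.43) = 1.485*c^5 - 15.408*c^4 + 23.6907*c^3 + 1.9764*c^2 - 32.6583*c + 16.9614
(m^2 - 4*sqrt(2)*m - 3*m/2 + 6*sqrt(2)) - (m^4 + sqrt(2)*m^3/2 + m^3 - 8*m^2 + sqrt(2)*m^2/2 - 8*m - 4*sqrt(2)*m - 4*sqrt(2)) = -m^4 - m^3 - sqrt(2)*m^3/2 - sqrt(2)*m^2/2 + 9*m^2 + 13*m/2 + 10*sqrt(2)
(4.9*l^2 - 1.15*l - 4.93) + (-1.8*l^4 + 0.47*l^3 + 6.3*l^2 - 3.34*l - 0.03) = -1.8*l^4 + 0.47*l^3 + 11.2*l^2 - 4.49*l - 4.96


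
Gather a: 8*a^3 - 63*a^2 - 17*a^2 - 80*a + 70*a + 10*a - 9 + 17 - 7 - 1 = 8*a^3 - 80*a^2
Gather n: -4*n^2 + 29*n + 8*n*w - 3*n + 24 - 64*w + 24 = -4*n^2 + n*(8*w + 26) - 64*w + 48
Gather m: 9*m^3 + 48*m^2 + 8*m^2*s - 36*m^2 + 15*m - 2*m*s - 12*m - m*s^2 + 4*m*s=9*m^3 + m^2*(8*s + 12) + m*(-s^2 + 2*s + 3)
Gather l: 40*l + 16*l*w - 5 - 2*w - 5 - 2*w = l*(16*w + 40) - 4*w - 10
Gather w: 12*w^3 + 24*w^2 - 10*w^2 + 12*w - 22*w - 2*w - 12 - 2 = 12*w^3 + 14*w^2 - 12*w - 14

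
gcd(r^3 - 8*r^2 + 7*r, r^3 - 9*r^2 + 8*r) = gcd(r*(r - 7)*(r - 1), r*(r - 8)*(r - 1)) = r^2 - r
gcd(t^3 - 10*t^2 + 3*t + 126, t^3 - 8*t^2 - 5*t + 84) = t^2 - 4*t - 21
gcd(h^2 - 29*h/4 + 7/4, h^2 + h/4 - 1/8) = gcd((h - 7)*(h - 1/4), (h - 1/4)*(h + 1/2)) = h - 1/4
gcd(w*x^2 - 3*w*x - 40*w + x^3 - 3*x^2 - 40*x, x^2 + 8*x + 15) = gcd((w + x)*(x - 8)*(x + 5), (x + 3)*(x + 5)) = x + 5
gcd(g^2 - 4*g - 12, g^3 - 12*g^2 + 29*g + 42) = g - 6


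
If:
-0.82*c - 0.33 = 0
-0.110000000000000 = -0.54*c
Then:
No Solution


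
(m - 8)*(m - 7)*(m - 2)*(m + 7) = m^4 - 10*m^3 - 33*m^2 + 490*m - 784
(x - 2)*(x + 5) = x^2 + 3*x - 10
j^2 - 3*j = j*(j - 3)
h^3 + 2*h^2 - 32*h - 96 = (h - 6)*(h + 4)^2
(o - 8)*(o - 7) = o^2 - 15*o + 56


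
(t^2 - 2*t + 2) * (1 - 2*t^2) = -2*t^4 + 4*t^3 - 3*t^2 - 2*t + 2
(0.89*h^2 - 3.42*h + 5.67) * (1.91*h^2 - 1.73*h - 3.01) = 1.6999*h^4 - 8.0719*h^3 + 14.0674*h^2 + 0.485099999999999*h - 17.0667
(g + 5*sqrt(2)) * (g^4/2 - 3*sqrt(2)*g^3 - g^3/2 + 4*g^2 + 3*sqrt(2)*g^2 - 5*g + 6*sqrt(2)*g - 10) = g^5/2 - sqrt(2)*g^4/2 - g^4/2 - 26*g^3 + sqrt(2)*g^3/2 + 25*g^2 + 26*sqrt(2)*g^2 - 25*sqrt(2)*g + 50*g - 50*sqrt(2)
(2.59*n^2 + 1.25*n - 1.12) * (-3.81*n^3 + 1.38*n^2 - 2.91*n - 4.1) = -9.8679*n^5 - 1.1883*n^4 - 1.5447*n^3 - 15.8021*n^2 - 1.8658*n + 4.592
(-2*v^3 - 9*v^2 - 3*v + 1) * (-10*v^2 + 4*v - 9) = 20*v^5 + 82*v^4 + 12*v^3 + 59*v^2 + 31*v - 9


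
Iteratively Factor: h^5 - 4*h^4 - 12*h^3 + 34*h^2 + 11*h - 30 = (h - 2)*(h^4 - 2*h^3 - 16*h^2 + 2*h + 15) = (h - 2)*(h - 1)*(h^3 - h^2 - 17*h - 15) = (h - 2)*(h - 1)*(h + 3)*(h^2 - 4*h - 5) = (h - 5)*(h - 2)*(h - 1)*(h + 3)*(h + 1)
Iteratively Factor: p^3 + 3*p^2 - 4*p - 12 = (p - 2)*(p^2 + 5*p + 6) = (p - 2)*(p + 2)*(p + 3)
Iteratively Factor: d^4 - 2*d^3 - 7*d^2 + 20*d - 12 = (d + 3)*(d^3 - 5*d^2 + 8*d - 4) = (d - 2)*(d + 3)*(d^2 - 3*d + 2) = (d - 2)*(d - 1)*(d + 3)*(d - 2)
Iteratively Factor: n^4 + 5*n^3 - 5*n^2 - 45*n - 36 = (n + 4)*(n^3 + n^2 - 9*n - 9) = (n + 3)*(n + 4)*(n^2 - 2*n - 3) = (n - 3)*(n + 3)*(n + 4)*(n + 1)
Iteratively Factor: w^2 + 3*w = (w + 3)*(w)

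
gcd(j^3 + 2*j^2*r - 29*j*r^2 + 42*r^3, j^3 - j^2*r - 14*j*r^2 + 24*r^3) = j^2 - 5*j*r + 6*r^2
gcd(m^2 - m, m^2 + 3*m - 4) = m - 1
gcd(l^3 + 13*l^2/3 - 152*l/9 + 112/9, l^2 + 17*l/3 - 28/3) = l^2 + 17*l/3 - 28/3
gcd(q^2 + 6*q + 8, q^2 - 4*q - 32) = q + 4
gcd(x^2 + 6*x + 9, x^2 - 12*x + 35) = 1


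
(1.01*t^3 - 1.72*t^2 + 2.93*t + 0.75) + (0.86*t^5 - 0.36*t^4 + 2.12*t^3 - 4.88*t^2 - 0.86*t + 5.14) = 0.86*t^5 - 0.36*t^4 + 3.13*t^3 - 6.6*t^2 + 2.07*t + 5.89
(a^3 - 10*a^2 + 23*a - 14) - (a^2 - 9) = a^3 - 11*a^2 + 23*a - 5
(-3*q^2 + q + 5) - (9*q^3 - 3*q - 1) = -9*q^3 - 3*q^2 + 4*q + 6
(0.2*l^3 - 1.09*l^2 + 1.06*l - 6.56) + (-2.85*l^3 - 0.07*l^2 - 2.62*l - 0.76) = -2.65*l^3 - 1.16*l^2 - 1.56*l - 7.32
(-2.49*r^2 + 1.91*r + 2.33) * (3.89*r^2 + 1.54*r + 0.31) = -9.6861*r^4 + 3.5953*r^3 + 11.2332*r^2 + 4.1803*r + 0.7223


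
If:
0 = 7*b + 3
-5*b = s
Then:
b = -3/7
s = 15/7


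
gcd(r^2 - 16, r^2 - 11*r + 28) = r - 4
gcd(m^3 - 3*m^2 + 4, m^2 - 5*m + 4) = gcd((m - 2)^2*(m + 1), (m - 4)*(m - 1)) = 1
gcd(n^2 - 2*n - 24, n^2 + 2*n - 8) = n + 4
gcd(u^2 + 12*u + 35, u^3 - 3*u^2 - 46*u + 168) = u + 7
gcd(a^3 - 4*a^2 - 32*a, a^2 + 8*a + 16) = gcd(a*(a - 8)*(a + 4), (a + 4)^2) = a + 4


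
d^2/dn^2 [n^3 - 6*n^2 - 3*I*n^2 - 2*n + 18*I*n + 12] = 6*n - 12 - 6*I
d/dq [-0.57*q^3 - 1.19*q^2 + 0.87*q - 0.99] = -1.71*q^2 - 2.38*q + 0.87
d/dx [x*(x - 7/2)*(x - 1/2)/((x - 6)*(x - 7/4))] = 2*(8*x^4 - 124*x^3 + 486*x^2 - 672*x + 147)/(16*x^4 - 248*x^3 + 1297*x^2 - 2604*x + 1764)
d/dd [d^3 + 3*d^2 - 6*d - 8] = 3*d^2 + 6*d - 6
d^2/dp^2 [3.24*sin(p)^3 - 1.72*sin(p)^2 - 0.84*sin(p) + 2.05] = -29.16*sin(p)^3 + 6.88*sin(p)^2 + 20.28*sin(p) - 3.44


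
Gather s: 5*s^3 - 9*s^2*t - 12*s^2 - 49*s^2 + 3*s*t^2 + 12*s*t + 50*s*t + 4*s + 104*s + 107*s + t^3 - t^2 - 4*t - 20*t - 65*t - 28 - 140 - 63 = 5*s^3 + s^2*(-9*t - 61) + s*(3*t^2 + 62*t + 215) + t^3 - t^2 - 89*t - 231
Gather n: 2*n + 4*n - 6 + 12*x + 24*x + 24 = 6*n + 36*x + 18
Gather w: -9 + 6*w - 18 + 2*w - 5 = 8*w - 32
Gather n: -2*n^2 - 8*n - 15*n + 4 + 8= -2*n^2 - 23*n + 12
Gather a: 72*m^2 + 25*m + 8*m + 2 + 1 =72*m^2 + 33*m + 3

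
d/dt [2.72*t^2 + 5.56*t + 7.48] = 5.44*t + 5.56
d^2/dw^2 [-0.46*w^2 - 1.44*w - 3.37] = -0.920000000000000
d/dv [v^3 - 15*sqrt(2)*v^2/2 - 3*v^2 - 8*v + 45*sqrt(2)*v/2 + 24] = 3*v^2 - 15*sqrt(2)*v - 6*v - 8 + 45*sqrt(2)/2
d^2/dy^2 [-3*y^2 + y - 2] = -6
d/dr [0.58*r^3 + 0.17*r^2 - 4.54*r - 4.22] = 1.74*r^2 + 0.34*r - 4.54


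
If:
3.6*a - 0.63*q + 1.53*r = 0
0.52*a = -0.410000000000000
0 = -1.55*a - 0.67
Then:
No Solution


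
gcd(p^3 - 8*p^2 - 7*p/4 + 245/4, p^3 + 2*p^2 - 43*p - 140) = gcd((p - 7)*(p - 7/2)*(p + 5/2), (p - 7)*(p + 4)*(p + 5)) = p - 7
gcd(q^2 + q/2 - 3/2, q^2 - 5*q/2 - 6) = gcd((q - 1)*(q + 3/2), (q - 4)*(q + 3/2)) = q + 3/2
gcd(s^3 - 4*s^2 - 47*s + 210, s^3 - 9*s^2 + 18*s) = s - 6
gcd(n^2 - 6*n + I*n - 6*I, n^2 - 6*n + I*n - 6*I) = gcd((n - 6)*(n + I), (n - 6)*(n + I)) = n^2 + n*(-6 + I) - 6*I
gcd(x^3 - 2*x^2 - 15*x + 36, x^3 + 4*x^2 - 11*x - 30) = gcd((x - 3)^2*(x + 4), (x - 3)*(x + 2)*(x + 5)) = x - 3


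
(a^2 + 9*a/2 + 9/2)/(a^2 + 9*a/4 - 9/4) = 2*(2*a + 3)/(4*a - 3)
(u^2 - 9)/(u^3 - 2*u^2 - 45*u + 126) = (u + 3)/(u^2 + u - 42)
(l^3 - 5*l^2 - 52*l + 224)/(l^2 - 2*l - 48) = (l^2 + 3*l - 28)/(l + 6)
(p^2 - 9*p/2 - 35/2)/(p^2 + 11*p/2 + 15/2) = (p - 7)/(p + 3)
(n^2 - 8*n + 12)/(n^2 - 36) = (n - 2)/(n + 6)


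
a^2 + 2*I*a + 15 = (a - 3*I)*(a + 5*I)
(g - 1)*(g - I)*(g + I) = g^3 - g^2 + g - 1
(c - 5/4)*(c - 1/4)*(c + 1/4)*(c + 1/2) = c^4 - 3*c^3/4 - 11*c^2/16 + 3*c/64 + 5/128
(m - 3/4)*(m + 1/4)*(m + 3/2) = m^3 + m^2 - 15*m/16 - 9/32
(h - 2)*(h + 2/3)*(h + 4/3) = h^3 - 28*h/9 - 16/9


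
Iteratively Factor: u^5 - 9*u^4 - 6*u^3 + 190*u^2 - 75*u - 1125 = (u + 3)*(u^4 - 12*u^3 + 30*u^2 + 100*u - 375) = (u - 5)*(u + 3)*(u^3 - 7*u^2 - 5*u + 75) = (u - 5)^2*(u + 3)*(u^2 - 2*u - 15) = (u - 5)^2*(u + 3)^2*(u - 5)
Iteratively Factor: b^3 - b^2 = (b)*(b^2 - b) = b*(b - 1)*(b)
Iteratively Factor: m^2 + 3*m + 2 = (m + 2)*(m + 1)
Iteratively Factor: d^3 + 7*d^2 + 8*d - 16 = (d + 4)*(d^2 + 3*d - 4) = (d - 1)*(d + 4)*(d + 4)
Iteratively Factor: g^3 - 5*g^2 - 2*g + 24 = (g - 4)*(g^2 - g - 6) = (g - 4)*(g - 3)*(g + 2)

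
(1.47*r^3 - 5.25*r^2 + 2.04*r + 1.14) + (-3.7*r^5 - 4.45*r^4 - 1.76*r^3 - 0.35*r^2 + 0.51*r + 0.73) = -3.7*r^5 - 4.45*r^4 - 0.29*r^3 - 5.6*r^2 + 2.55*r + 1.87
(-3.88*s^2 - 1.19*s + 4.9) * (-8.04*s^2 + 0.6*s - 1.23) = 31.1952*s^4 + 7.2396*s^3 - 35.3376*s^2 + 4.4037*s - 6.027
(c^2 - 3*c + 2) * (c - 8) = c^3 - 11*c^2 + 26*c - 16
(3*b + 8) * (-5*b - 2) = -15*b^2 - 46*b - 16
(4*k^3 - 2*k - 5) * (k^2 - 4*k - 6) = 4*k^5 - 16*k^4 - 26*k^3 + 3*k^2 + 32*k + 30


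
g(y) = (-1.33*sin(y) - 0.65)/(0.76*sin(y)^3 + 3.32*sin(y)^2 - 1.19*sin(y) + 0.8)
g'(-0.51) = -0.56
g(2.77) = -1.35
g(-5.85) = -1.28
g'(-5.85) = 1.19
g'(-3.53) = -0.93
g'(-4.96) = 0.20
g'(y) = (-1.33*sin(y) - 0.65)*(-2.28*sin(y)^2*cos(y) - 6.64*sin(y)*cos(y) + 1.19*cos(y))/(0.76*sin(y)^3 + 3.32*sin(y)^2 - 1.19*sin(y) + 0.8)^2 - 1.33*cos(y)/(0.76*sin(y)^3 + 3.32*sin(y)^2 - 1.19*sin(y) + 0.8)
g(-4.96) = -0.56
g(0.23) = -1.34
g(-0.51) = -0.00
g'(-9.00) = 0.77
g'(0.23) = -1.01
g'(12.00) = -0.45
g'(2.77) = -0.79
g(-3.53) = -1.33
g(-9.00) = -0.06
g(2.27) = -0.77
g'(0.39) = 0.94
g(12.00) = 0.03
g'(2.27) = -0.79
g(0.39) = -1.33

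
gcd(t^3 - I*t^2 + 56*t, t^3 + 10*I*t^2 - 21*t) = t^2 + 7*I*t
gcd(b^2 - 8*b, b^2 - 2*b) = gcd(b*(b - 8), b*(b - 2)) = b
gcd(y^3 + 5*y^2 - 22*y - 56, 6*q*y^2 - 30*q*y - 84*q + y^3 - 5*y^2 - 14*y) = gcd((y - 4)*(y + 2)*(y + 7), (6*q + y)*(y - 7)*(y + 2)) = y + 2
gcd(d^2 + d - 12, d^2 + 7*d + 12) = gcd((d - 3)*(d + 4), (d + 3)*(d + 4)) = d + 4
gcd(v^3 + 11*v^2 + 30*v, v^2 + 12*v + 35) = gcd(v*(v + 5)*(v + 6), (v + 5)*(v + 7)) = v + 5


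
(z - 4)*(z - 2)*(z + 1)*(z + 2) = z^4 - 3*z^3 - 8*z^2 + 12*z + 16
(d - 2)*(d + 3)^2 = d^3 + 4*d^2 - 3*d - 18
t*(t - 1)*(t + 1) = t^3 - t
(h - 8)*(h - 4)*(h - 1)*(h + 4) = h^4 - 9*h^3 - 8*h^2 + 144*h - 128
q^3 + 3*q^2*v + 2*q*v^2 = q*(q + v)*(q + 2*v)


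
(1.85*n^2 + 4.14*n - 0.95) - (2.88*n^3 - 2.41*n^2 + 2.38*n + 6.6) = -2.88*n^3 + 4.26*n^2 + 1.76*n - 7.55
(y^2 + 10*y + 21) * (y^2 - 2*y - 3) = y^4 + 8*y^3 - 2*y^2 - 72*y - 63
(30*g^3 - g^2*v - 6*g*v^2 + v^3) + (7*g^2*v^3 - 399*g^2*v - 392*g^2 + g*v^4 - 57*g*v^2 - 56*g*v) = 30*g^3 + 7*g^2*v^3 - 400*g^2*v - 392*g^2 + g*v^4 - 63*g*v^2 - 56*g*v + v^3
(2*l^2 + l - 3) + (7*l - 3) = 2*l^2 + 8*l - 6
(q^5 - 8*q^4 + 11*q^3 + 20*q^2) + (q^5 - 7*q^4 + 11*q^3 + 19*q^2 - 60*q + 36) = 2*q^5 - 15*q^4 + 22*q^3 + 39*q^2 - 60*q + 36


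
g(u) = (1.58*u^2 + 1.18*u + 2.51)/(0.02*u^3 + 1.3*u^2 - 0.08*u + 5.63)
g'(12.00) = -0.02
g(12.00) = 1.08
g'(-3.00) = -0.15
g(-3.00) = 0.77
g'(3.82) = 0.02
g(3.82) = 1.18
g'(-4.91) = -0.09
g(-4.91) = 0.99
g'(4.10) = 0.01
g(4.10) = 1.19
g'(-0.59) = -0.01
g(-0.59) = 0.39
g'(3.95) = 0.02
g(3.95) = 1.19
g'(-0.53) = 0.01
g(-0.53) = 0.39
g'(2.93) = 0.07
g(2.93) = 1.14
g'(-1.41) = -0.18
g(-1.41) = 0.48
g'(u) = (3.16*u + 1.18)/(0.02*u^3 + 1.3*u^2 - 0.08*u + 5.63) + (-0.06*u^2 - 2.6*u + 0.08)*(1.58*u^2 + 1.18*u + 2.51)/(0.02*u^3 + 1.3*u^2 - 0.08*u + 5.63)^2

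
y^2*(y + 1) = y^3 + y^2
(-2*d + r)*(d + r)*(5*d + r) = -10*d^3 - 7*d^2*r + 4*d*r^2 + r^3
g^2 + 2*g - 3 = (g - 1)*(g + 3)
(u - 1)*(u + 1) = u^2 - 1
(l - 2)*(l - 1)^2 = l^3 - 4*l^2 + 5*l - 2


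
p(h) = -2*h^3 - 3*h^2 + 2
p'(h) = -6*h^2 - 6*h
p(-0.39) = 1.66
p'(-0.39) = 1.43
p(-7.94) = 814.00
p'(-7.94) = -330.62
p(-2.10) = 7.29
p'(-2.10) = -13.86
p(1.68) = -15.95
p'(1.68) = -27.01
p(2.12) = -30.54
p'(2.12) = -39.69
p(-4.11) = 90.18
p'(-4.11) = -76.69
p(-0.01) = 2.00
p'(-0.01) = 0.06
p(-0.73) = 1.18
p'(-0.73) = 1.18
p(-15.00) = 6077.00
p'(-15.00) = -1260.00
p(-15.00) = 6077.00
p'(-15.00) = -1260.00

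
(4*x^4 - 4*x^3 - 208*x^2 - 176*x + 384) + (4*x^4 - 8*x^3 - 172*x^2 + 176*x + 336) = 8*x^4 - 12*x^3 - 380*x^2 + 720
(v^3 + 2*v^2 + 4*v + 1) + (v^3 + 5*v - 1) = 2*v^3 + 2*v^2 + 9*v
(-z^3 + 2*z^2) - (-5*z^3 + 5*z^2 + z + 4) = 4*z^3 - 3*z^2 - z - 4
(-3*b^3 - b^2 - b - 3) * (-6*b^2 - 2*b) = 18*b^5 + 12*b^4 + 8*b^3 + 20*b^2 + 6*b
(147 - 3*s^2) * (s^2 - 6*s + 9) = -3*s^4 + 18*s^3 + 120*s^2 - 882*s + 1323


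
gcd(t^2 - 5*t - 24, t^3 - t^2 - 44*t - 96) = t^2 - 5*t - 24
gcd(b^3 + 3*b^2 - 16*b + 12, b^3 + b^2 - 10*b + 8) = b^2 - 3*b + 2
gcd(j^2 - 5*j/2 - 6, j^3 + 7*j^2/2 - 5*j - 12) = j + 3/2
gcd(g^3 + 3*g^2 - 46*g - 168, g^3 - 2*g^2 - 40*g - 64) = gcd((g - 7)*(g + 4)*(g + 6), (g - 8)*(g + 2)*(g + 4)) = g + 4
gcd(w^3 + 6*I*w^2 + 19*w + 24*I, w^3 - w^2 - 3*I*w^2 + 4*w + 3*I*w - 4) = w + I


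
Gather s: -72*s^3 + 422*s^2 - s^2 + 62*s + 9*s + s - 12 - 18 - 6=-72*s^3 + 421*s^2 + 72*s - 36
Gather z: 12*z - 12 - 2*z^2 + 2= -2*z^2 + 12*z - 10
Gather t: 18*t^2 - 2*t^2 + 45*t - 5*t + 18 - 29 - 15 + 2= 16*t^2 + 40*t - 24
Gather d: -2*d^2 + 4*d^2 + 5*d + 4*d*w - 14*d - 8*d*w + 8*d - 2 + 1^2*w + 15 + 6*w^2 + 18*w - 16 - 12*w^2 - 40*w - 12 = 2*d^2 + d*(-4*w - 1) - 6*w^2 - 21*w - 15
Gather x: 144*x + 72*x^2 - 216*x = 72*x^2 - 72*x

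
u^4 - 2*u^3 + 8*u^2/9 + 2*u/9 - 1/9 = (u - 1)^2*(u - 1/3)*(u + 1/3)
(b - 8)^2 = b^2 - 16*b + 64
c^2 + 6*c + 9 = (c + 3)^2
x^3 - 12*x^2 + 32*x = x*(x - 8)*(x - 4)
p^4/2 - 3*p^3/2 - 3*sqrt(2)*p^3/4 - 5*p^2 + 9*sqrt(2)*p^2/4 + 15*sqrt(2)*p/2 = p*(p/2 + 1)*(p - 5)*(p - 3*sqrt(2)/2)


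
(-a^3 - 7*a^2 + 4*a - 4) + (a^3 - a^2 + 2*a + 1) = -8*a^2 + 6*a - 3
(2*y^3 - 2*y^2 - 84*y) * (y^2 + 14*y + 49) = 2*y^5 + 26*y^4 - 14*y^3 - 1274*y^2 - 4116*y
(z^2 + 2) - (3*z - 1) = z^2 - 3*z + 3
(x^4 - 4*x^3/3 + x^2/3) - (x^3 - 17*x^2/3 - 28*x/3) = x^4 - 7*x^3/3 + 6*x^2 + 28*x/3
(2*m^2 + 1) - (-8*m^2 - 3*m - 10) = 10*m^2 + 3*m + 11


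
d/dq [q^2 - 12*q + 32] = 2*q - 12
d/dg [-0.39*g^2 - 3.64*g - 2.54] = -0.78*g - 3.64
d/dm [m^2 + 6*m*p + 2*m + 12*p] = 2*m + 6*p + 2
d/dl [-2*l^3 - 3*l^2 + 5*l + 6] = -6*l^2 - 6*l + 5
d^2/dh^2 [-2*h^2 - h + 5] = -4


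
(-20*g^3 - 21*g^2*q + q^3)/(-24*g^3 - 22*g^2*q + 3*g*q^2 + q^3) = (-20*g^2 - g*q + q^2)/(-24*g^2 + 2*g*q + q^2)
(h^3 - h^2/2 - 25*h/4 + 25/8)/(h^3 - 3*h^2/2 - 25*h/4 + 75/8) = (2*h - 1)/(2*h - 3)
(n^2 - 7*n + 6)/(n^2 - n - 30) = (n - 1)/(n + 5)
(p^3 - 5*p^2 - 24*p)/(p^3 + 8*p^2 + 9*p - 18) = p*(p - 8)/(p^2 + 5*p - 6)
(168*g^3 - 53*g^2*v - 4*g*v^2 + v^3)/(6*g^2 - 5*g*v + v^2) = (-56*g^2 - g*v + v^2)/(-2*g + v)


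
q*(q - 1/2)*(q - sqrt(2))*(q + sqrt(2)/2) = q^4 - sqrt(2)*q^3/2 - q^3/2 - q^2 + sqrt(2)*q^2/4 + q/2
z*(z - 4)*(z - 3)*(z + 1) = z^4 - 6*z^3 + 5*z^2 + 12*z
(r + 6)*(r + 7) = r^2 + 13*r + 42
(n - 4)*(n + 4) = n^2 - 16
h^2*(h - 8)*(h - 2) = h^4 - 10*h^3 + 16*h^2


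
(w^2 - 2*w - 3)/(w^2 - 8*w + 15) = (w + 1)/(w - 5)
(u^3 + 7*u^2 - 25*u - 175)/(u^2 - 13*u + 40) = (u^2 + 12*u + 35)/(u - 8)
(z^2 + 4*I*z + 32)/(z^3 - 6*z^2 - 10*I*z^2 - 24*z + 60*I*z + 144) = (z + 8*I)/(z^2 - 6*z*(1 + I) + 36*I)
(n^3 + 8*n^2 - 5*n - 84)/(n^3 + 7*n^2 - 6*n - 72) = (n + 7)/(n + 6)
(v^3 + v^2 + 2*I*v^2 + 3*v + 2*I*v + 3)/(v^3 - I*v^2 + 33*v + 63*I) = (v^2 + v*(1 - I) - I)/(v^2 - 4*I*v + 21)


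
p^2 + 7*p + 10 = (p + 2)*(p + 5)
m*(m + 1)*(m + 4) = m^3 + 5*m^2 + 4*m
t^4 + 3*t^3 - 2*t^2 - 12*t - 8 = (t - 2)*(t + 1)*(t + 2)^2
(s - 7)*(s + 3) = s^2 - 4*s - 21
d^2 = d^2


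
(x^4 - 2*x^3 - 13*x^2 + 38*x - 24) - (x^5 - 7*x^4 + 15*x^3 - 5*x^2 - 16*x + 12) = -x^5 + 8*x^4 - 17*x^3 - 8*x^2 + 54*x - 36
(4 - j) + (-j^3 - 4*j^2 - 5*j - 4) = -j^3 - 4*j^2 - 6*j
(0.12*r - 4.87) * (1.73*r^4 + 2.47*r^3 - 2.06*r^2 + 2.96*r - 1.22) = 0.2076*r^5 - 8.1287*r^4 - 12.2761*r^3 + 10.3874*r^2 - 14.5616*r + 5.9414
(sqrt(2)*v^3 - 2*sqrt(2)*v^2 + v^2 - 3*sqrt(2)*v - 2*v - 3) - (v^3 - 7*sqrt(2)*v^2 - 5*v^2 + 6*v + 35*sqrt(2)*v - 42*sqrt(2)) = -v^3 + sqrt(2)*v^3 + 6*v^2 + 5*sqrt(2)*v^2 - 38*sqrt(2)*v - 8*v - 3 + 42*sqrt(2)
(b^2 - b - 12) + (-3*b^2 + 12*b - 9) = -2*b^2 + 11*b - 21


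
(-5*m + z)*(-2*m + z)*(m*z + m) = 10*m^3*z + 10*m^3 - 7*m^2*z^2 - 7*m^2*z + m*z^3 + m*z^2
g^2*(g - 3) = g^3 - 3*g^2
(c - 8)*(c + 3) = c^2 - 5*c - 24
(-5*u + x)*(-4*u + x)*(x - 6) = 20*u^2*x - 120*u^2 - 9*u*x^2 + 54*u*x + x^3 - 6*x^2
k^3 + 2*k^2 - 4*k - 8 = (k - 2)*(k + 2)^2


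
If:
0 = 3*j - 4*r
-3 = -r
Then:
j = 4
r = 3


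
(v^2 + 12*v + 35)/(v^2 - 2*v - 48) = (v^2 + 12*v + 35)/(v^2 - 2*v - 48)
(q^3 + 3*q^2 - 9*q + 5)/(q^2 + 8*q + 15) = (q^2 - 2*q + 1)/(q + 3)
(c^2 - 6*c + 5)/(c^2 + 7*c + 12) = (c^2 - 6*c + 5)/(c^2 + 7*c + 12)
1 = 1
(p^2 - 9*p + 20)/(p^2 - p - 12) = (p - 5)/(p + 3)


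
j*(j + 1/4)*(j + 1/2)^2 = j^4 + 5*j^3/4 + j^2/2 + j/16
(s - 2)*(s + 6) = s^2 + 4*s - 12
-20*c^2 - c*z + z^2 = (-5*c + z)*(4*c + z)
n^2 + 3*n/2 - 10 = (n - 5/2)*(n + 4)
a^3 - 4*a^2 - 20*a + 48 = (a - 6)*(a - 2)*(a + 4)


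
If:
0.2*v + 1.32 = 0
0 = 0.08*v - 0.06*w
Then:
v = -6.60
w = -8.80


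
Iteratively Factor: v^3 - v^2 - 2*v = (v)*(v^2 - v - 2) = v*(v + 1)*(v - 2)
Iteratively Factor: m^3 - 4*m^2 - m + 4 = (m - 1)*(m^2 - 3*m - 4) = (m - 1)*(m + 1)*(m - 4)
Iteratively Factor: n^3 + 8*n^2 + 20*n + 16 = (n + 2)*(n^2 + 6*n + 8) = (n + 2)^2*(n + 4)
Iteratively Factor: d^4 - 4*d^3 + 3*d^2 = (d - 1)*(d^3 - 3*d^2) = d*(d - 1)*(d^2 - 3*d) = d*(d - 3)*(d - 1)*(d)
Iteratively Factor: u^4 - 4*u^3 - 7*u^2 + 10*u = (u - 5)*(u^3 + u^2 - 2*u) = u*(u - 5)*(u^2 + u - 2) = u*(u - 5)*(u - 1)*(u + 2)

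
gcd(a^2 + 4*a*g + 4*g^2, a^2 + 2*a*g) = a + 2*g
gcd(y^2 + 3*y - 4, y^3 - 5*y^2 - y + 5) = y - 1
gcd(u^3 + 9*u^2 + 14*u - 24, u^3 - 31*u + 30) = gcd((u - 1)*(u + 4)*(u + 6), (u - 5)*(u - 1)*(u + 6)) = u^2 + 5*u - 6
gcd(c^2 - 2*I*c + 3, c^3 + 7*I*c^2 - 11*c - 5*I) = c + I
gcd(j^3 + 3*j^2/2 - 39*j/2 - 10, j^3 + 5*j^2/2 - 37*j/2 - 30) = j^2 + j - 20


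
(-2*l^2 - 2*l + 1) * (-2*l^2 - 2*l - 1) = 4*l^4 + 8*l^3 + 4*l^2 - 1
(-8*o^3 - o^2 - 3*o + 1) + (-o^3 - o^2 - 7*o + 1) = -9*o^3 - 2*o^2 - 10*o + 2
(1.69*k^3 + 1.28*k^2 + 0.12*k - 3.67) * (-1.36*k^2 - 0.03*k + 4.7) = -2.2984*k^5 - 1.7915*k^4 + 7.7414*k^3 + 11.0036*k^2 + 0.6741*k - 17.249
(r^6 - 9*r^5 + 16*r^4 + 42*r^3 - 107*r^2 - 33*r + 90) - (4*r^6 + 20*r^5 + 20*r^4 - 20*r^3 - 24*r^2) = -3*r^6 - 29*r^5 - 4*r^4 + 62*r^3 - 83*r^2 - 33*r + 90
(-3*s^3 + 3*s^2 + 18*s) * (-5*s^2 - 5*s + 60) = 15*s^5 - 285*s^3 + 90*s^2 + 1080*s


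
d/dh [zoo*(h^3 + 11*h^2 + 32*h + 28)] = zoo*(h^2 + h + 1)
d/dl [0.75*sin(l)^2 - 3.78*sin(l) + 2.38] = (1.5*sin(l) - 3.78)*cos(l)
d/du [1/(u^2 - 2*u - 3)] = 2*(1 - u)/(-u^2 + 2*u + 3)^2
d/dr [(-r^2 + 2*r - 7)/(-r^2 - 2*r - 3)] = 4*(r^2 - 2*r - 5)/(r^4 + 4*r^3 + 10*r^2 + 12*r + 9)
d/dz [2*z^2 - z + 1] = 4*z - 1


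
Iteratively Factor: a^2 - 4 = (a - 2)*(a + 2)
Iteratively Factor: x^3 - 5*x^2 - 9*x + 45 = (x - 3)*(x^2 - 2*x - 15) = (x - 3)*(x + 3)*(x - 5)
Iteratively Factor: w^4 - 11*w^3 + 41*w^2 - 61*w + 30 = (w - 5)*(w^3 - 6*w^2 + 11*w - 6) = (w - 5)*(w - 1)*(w^2 - 5*w + 6) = (w - 5)*(w - 2)*(w - 1)*(w - 3)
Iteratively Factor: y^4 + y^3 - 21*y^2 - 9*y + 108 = (y + 4)*(y^3 - 3*y^2 - 9*y + 27) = (y + 3)*(y + 4)*(y^2 - 6*y + 9) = (y - 3)*(y + 3)*(y + 4)*(y - 3)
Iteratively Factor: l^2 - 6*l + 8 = (l - 2)*(l - 4)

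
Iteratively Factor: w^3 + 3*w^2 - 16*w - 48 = (w + 3)*(w^2 - 16) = (w + 3)*(w + 4)*(w - 4)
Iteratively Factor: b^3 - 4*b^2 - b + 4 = (b - 1)*(b^2 - 3*b - 4) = (b - 4)*(b - 1)*(b + 1)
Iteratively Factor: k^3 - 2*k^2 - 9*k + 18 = (k - 3)*(k^2 + k - 6) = (k - 3)*(k - 2)*(k + 3)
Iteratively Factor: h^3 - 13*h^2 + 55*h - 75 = (h - 3)*(h^2 - 10*h + 25) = (h - 5)*(h - 3)*(h - 5)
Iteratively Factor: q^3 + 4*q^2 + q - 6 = (q - 1)*(q^2 + 5*q + 6) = (q - 1)*(q + 2)*(q + 3)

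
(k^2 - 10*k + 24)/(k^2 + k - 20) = (k - 6)/(k + 5)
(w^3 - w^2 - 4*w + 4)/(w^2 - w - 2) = (w^2 + w - 2)/(w + 1)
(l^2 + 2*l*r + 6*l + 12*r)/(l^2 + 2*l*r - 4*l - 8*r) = (l + 6)/(l - 4)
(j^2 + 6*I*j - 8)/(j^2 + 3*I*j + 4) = (j + 2*I)/(j - I)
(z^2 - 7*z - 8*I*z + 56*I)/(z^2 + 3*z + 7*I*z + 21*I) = (z^2 - z*(7 + 8*I) + 56*I)/(z^2 + z*(3 + 7*I) + 21*I)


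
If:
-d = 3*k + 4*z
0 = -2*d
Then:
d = 0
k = -4*z/3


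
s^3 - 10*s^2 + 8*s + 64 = (s - 8)*(s - 4)*(s + 2)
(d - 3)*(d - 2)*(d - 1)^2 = d^4 - 7*d^3 + 17*d^2 - 17*d + 6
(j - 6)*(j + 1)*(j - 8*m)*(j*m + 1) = j^4*m - 8*j^3*m^2 - 5*j^3*m + j^3 + 40*j^2*m^2 - 14*j^2*m - 5*j^2 + 48*j*m^2 + 40*j*m - 6*j + 48*m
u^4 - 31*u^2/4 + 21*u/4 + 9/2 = (u - 2)*(u - 3/2)*(u + 1/2)*(u + 3)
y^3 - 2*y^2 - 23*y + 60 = (y - 4)*(y - 3)*(y + 5)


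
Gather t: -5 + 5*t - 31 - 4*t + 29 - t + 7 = 0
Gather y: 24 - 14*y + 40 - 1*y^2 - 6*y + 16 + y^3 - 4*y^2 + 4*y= y^3 - 5*y^2 - 16*y + 80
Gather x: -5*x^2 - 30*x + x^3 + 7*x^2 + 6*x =x^3 + 2*x^2 - 24*x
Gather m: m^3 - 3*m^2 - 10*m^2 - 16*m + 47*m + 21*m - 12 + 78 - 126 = m^3 - 13*m^2 + 52*m - 60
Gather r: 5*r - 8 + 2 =5*r - 6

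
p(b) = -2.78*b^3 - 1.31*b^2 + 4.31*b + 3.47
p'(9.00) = -694.81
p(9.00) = -2090.47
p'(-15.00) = -1832.89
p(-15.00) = 9026.57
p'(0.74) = -2.20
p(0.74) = 4.82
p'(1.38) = -15.19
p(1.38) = -0.38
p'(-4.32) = -140.02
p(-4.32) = 184.53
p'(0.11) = 3.92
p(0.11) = 3.92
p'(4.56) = -181.06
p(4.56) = -267.71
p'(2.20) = -41.82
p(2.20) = -22.99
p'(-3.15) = -70.19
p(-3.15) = 63.79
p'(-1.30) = -6.38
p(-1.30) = 1.76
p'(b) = -8.34*b^2 - 2.62*b + 4.31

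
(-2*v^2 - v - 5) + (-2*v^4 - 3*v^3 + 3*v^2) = -2*v^4 - 3*v^3 + v^2 - v - 5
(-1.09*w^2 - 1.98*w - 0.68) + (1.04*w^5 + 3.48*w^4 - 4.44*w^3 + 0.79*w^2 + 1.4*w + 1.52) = 1.04*w^5 + 3.48*w^4 - 4.44*w^3 - 0.3*w^2 - 0.58*w + 0.84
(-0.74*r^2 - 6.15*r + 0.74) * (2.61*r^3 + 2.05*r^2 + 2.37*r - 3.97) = -1.9314*r^5 - 17.5685*r^4 - 12.4299*r^3 - 10.1207*r^2 + 26.1693*r - 2.9378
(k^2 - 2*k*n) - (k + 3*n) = k^2 - 2*k*n - k - 3*n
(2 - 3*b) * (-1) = 3*b - 2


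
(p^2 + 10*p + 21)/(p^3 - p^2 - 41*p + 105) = (p + 3)/(p^2 - 8*p + 15)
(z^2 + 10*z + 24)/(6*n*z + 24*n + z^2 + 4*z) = (z + 6)/(6*n + z)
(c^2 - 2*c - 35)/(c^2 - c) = (c^2 - 2*c - 35)/(c*(c - 1))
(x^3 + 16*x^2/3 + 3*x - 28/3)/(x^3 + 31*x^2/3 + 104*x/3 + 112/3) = (x - 1)/(x + 4)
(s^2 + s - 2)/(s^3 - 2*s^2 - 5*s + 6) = 1/(s - 3)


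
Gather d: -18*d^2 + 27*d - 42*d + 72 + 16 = -18*d^2 - 15*d + 88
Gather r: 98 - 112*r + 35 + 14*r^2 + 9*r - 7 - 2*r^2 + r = 12*r^2 - 102*r + 126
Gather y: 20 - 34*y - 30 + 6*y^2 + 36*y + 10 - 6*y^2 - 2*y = 0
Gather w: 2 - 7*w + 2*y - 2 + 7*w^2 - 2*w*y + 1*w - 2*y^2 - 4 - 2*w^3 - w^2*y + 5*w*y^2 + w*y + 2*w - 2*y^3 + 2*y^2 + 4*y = -2*w^3 + w^2*(7 - y) + w*(5*y^2 - y - 4) - 2*y^3 + 6*y - 4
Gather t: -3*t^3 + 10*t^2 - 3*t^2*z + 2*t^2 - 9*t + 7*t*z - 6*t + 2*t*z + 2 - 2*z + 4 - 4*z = -3*t^3 + t^2*(12 - 3*z) + t*(9*z - 15) - 6*z + 6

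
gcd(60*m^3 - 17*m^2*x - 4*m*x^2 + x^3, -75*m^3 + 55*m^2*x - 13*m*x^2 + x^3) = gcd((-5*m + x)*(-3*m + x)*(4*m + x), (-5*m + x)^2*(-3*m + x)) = 15*m^2 - 8*m*x + x^2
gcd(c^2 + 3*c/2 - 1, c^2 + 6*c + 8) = c + 2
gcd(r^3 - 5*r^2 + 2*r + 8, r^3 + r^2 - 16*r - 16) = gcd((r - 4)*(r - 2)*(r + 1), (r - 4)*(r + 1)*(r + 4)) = r^2 - 3*r - 4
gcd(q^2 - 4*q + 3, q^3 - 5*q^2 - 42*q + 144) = q - 3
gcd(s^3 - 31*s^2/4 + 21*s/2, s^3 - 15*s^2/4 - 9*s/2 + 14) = s - 7/4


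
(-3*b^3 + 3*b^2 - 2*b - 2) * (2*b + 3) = -6*b^4 - 3*b^3 + 5*b^2 - 10*b - 6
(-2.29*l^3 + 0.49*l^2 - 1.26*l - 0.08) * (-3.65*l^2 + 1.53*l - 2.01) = 8.3585*l^5 - 5.2922*l^4 + 9.9516*l^3 - 2.6207*l^2 + 2.4102*l + 0.1608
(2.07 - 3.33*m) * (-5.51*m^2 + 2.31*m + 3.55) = 18.3483*m^3 - 19.098*m^2 - 7.0398*m + 7.3485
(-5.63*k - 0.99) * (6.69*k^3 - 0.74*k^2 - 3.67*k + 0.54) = -37.6647*k^4 - 2.4569*k^3 + 21.3947*k^2 + 0.5931*k - 0.5346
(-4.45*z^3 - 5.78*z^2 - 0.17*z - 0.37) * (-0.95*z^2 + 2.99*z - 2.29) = 4.2275*z^5 - 7.8145*z^4 - 6.9302*z^3 + 13.0794*z^2 - 0.717*z + 0.8473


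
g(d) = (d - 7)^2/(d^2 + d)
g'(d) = (-2*d - 1)*(d - 7)^2/(d^2 + d)^2 + (2*d - 14)/(d^2 + d)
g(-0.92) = -852.26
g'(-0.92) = 9942.11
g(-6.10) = 5.52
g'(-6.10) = 1.14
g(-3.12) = 15.48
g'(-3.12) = 9.21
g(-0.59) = -238.15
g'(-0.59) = 239.96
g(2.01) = 4.12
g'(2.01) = -5.06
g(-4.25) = 9.16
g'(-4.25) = 3.35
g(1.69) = 6.20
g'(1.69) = -8.31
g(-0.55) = -230.31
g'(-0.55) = 154.07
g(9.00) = 0.04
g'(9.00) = 0.04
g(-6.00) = 5.63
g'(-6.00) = 1.20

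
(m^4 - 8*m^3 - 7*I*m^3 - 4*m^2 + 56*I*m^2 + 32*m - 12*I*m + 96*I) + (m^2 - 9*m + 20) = m^4 - 8*m^3 - 7*I*m^3 - 3*m^2 + 56*I*m^2 + 23*m - 12*I*m + 20 + 96*I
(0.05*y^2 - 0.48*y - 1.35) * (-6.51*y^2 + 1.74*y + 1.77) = -0.3255*y^4 + 3.2118*y^3 + 8.0418*y^2 - 3.1986*y - 2.3895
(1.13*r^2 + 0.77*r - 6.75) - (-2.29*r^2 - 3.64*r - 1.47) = 3.42*r^2 + 4.41*r - 5.28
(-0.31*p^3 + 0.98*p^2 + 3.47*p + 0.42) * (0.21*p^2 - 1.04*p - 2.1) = -0.0651*p^5 + 0.5282*p^4 + 0.3605*p^3 - 5.5786*p^2 - 7.7238*p - 0.882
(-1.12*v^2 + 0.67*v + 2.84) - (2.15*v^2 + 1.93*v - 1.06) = -3.27*v^2 - 1.26*v + 3.9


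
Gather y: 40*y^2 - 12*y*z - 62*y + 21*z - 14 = 40*y^2 + y*(-12*z - 62) + 21*z - 14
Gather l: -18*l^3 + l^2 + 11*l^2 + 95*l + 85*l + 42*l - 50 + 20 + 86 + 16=-18*l^3 + 12*l^2 + 222*l + 72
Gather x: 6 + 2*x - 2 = 2*x + 4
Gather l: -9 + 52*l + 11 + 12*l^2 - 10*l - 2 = 12*l^2 + 42*l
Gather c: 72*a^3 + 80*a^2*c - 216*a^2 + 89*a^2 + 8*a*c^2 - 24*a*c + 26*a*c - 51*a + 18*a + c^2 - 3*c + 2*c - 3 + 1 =72*a^3 - 127*a^2 - 33*a + c^2*(8*a + 1) + c*(80*a^2 + 2*a - 1) - 2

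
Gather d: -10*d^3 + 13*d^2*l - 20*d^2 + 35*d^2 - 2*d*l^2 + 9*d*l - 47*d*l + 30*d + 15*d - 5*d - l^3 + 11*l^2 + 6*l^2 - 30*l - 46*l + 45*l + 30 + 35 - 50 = -10*d^3 + d^2*(13*l + 15) + d*(-2*l^2 - 38*l + 40) - l^3 + 17*l^2 - 31*l + 15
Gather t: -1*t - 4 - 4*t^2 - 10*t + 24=-4*t^2 - 11*t + 20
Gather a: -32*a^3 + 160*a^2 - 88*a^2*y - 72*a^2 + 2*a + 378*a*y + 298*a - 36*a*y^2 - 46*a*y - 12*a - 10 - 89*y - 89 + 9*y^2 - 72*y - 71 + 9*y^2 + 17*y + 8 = -32*a^3 + a^2*(88 - 88*y) + a*(-36*y^2 + 332*y + 288) + 18*y^2 - 144*y - 162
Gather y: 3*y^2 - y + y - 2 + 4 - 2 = 3*y^2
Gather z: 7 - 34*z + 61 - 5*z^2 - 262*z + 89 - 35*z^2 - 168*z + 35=-40*z^2 - 464*z + 192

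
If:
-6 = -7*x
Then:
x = 6/7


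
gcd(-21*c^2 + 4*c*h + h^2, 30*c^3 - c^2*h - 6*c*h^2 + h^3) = 3*c - h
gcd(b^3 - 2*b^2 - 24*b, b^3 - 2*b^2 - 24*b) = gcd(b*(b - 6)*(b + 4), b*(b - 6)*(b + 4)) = b^3 - 2*b^2 - 24*b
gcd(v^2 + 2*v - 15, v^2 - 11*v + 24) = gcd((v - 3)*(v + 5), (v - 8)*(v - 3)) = v - 3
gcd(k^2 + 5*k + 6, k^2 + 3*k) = k + 3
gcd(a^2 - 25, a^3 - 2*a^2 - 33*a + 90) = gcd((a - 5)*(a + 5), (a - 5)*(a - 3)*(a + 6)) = a - 5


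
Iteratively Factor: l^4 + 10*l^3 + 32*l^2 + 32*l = (l + 4)*(l^3 + 6*l^2 + 8*l) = l*(l + 4)*(l^2 + 6*l + 8) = l*(l + 2)*(l + 4)*(l + 4)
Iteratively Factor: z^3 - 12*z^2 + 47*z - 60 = (z - 4)*(z^2 - 8*z + 15) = (z - 5)*(z - 4)*(z - 3)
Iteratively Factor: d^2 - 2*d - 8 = (d - 4)*(d + 2)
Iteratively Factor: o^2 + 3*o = (o + 3)*(o)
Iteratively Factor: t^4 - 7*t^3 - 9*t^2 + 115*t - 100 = (t - 5)*(t^3 - 2*t^2 - 19*t + 20) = (t - 5)*(t + 4)*(t^2 - 6*t + 5) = (t - 5)*(t - 1)*(t + 4)*(t - 5)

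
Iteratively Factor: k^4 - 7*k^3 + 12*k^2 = (k)*(k^3 - 7*k^2 + 12*k) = k^2*(k^2 - 7*k + 12) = k^2*(k - 3)*(k - 4)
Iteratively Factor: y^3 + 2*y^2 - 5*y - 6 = (y + 3)*(y^2 - y - 2) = (y + 1)*(y + 3)*(y - 2)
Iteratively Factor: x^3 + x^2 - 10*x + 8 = (x - 1)*(x^2 + 2*x - 8) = (x - 1)*(x + 4)*(x - 2)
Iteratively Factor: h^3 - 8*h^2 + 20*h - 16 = (h - 4)*(h^2 - 4*h + 4) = (h - 4)*(h - 2)*(h - 2)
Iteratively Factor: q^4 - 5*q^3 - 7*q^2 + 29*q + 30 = (q + 2)*(q^3 - 7*q^2 + 7*q + 15) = (q - 5)*(q + 2)*(q^2 - 2*q - 3) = (q - 5)*(q - 3)*(q + 2)*(q + 1)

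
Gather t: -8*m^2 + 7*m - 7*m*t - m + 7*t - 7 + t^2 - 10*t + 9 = -8*m^2 + 6*m + t^2 + t*(-7*m - 3) + 2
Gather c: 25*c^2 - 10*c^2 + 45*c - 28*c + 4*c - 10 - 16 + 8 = 15*c^2 + 21*c - 18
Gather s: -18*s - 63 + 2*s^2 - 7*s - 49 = 2*s^2 - 25*s - 112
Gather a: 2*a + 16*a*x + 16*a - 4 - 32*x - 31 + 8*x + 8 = a*(16*x + 18) - 24*x - 27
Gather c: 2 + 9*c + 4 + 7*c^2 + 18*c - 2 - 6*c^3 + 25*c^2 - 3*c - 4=-6*c^3 + 32*c^2 + 24*c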